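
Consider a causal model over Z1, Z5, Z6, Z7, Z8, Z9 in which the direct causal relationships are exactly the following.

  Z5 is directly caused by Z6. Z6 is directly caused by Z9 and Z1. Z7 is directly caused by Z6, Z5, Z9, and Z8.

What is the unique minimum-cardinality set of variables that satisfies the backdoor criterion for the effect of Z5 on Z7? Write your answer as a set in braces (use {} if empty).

Variables eligible for adjustment (non-descendants of Z5, excluding Z5 and Z7): {Z1, Z6, Z8, Z9}.
Backdoor paths from Z5 to Z7:
  P1: Z5 <- Z6 <- Z9 -> Z7
  P2: Z5 <- Z6 -> Z7
The empty set is not sufficient: P1 (Z5 <- Z6 <- Z9 -> Z7) has no collider blocking it and no conditioned non-collider, so it is open.
Try {Z6}:
  P1: blocked at chain node Z6 ∈ conditioning set.
  P2: blocked at fork node Z6 ∈ conditioning set.
{Z6} contains no descendant of Z5 and blocks every backdoor path.
No other singleton works — e.g. {Z9} leaves P2 open — so {Z6} is the unique smallest valid adjustment set.

{Z6}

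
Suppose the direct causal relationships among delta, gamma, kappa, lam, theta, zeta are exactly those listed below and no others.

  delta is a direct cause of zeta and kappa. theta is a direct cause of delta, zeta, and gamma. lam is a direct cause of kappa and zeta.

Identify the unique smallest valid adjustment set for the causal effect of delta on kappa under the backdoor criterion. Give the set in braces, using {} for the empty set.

Variables eligible for adjustment (non-descendants of delta, excluding delta and kappa): {gamma, lam, theta}.
Backdoor paths from delta to kappa:
  P1: delta <- theta -> zeta <- lam -> kappa
Each backdoor path contains an unconditioned collider, so every path is already blocked with the empty conditioning set:
  P1: blocked at collider zeta (neither it nor any descendant is in the conditioning set).
The empty set is therefore the unique smallest valid set.

{}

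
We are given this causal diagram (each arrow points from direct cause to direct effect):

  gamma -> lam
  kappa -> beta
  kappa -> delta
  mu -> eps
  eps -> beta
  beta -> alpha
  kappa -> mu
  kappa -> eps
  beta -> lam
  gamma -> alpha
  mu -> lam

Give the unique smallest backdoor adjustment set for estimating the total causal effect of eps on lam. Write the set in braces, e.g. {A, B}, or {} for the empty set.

Variables eligible for adjustment (non-descendants of eps, excluding eps and lam): {delta, gamma, kappa, mu}.
Backdoor paths from eps to lam:
  P1: eps <- kappa -> mu -> lam
  P2: eps <- kappa -> beta -> alpha <- gamma -> lam
  P3: eps <- kappa -> beta -> lam
  P4: eps <- mu <- kappa -> beta -> alpha <- gamma -> lam
  P5: eps <- mu <- kappa -> beta -> lam
  P6: eps <- mu -> lam
The empty set is not sufficient: P1 (eps <- kappa -> mu -> lam) has no collider blocking it and no conditioned non-collider, so it is open.
Try {kappa, mu}:
  P1: blocked at fork node kappa ∈ conditioning set.
  P2: blocked at fork node kappa ∈ conditioning set.
  P3: blocked at fork node kappa ∈ conditioning set.
  P4: blocked at chain node mu ∈ conditioning set.
  P5: blocked at chain node mu ∈ conditioning set.
  P6: blocked at fork node mu ∈ conditioning set.
{kappa, mu} contains no descendant of eps and blocks every backdoor path.
Every element of {kappa, mu} is needed (dropping kappa leaves P3 open; dropping mu leaves P6 open), so no proper subset is valid.
Among all size-2 subsets of the eligible variables, only {kappa, mu} blocks every backdoor path, so it is the unique smallest valid adjustment set.

{kappa, mu}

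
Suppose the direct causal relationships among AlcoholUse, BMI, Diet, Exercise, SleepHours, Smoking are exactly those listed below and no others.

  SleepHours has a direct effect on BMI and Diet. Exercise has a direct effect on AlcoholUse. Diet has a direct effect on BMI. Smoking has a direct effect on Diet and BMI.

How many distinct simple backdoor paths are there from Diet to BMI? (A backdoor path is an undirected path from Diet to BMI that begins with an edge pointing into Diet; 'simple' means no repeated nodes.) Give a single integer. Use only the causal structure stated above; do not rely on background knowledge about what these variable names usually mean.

A backdoor path from Diet to BMI is any simple undirected path whose first edge points into Diet (i.e. leaves Diet via a parent).
Parents of Diet: {SleepHours, Smoking}.
Enumerating:
  P1: Diet <- SleepHours -> BMI
  P2: Diet <- Smoking -> BMI
That exhausts the simple backdoor paths. Count: 2.

2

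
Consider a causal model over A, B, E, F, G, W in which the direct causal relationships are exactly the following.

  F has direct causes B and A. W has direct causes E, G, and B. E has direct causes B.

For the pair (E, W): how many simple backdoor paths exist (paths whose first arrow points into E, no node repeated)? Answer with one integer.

A backdoor path from E to W is any simple undirected path whose first edge points into E (i.e. leaves E via a parent).
Parents of E: {B}.
Enumerating:
  P1: E <- B -> W
That exhausts the simple backdoor paths. Count: 1.

1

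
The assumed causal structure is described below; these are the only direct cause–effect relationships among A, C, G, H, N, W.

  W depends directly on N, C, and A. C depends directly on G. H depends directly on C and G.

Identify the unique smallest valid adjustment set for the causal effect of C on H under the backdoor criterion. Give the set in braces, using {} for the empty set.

{G}

Variables eligible for adjustment (non-descendants of C, excluding C and H): {A, G, N}.
Backdoor paths from C to H:
  P1: C <- G -> H
The empty set is not sufficient: P1 (C <- G -> H) has no collider blocking it and no conditioned non-collider, so it is open.
Try {G}:
  P1: blocked at fork node G ∈ conditioning set.
{G} contains no descendant of C and blocks every backdoor path.
No other singleton works — e.g. {A} leaves P1 open — so {G} is the unique smallest valid adjustment set.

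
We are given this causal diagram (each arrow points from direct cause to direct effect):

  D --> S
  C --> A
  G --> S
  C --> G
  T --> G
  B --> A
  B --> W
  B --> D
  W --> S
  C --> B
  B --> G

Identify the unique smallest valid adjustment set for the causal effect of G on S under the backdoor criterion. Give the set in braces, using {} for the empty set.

{B}

Variables eligible for adjustment (non-descendants of G, excluding G and S): {A, B, C, D, T, W}.
Backdoor paths from G to S:
  P1: G <- C -> B -> W -> S
  P2: G <- C -> B -> D -> S
  P3: G <- C -> A <- B -> W -> S
  P4: G <- C -> A <- B -> D -> S
  P5: G <- B -> W -> S
  P6: G <- B -> D -> S
The empty set is not sufficient: P1 (G <- C -> B -> W -> S) has no collider blocking it and no conditioned non-collider, so it is open.
Try {B}:
  P1: blocked at chain node B ∈ conditioning set.
  P2: blocked at chain node B ∈ conditioning set.
  P3: blocked at collider A (neither it nor any descendant is in the conditioning set).
  P4: blocked at collider A (neither it nor any descendant is in the conditioning set).
  P5: blocked at fork node B ∈ conditioning set.
  P6: blocked at fork node B ∈ conditioning set.
{B} contains no descendant of G and blocks every backdoor path.
No other singleton works — e.g. {C} leaves P5 open — so {B} is the unique smallest valid adjustment set.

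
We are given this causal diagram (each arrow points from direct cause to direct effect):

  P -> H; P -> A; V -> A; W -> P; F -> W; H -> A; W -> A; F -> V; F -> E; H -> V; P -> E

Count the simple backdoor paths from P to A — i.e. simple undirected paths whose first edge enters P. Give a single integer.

3

A backdoor path from P to A is any simple undirected path whose first edge points into P (i.e. leaves P via a parent).
Parents of P: {W}.
Enumerating:
  P1: P <- W <- F -> V <- H -> A
  P2: P <- W <- F -> V -> A
  P3: P <- W -> A
That exhausts the simple backdoor paths. Count: 3.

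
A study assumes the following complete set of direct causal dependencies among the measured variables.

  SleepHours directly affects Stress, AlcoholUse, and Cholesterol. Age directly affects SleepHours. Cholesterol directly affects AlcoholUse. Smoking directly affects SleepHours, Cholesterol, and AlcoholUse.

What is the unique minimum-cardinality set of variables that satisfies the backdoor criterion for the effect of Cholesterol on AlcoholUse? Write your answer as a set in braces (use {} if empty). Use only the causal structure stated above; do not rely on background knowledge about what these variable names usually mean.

{SleepHours, Smoking}

Variables eligible for adjustment (non-descendants of Cholesterol, excluding Cholesterol and AlcoholUse): {Age, SleepHours, Smoking, Stress}.
Backdoor paths from Cholesterol to AlcoholUse:
  P1: Cholesterol <- Smoking -> SleepHours -> AlcoholUse
  P2: Cholesterol <- Smoking -> AlcoholUse
  P3: Cholesterol <- SleepHours <- Smoking -> AlcoholUse
  P4: Cholesterol <- SleepHours -> AlcoholUse
The empty set is not sufficient: P1 (Cholesterol <- Smoking -> SleepHours -> AlcoholUse) has no collider blocking it and no conditioned non-collider, so it is open.
Try {SleepHours, Smoking}:
  P1: blocked at fork node Smoking ∈ conditioning set.
  P2: blocked at fork node Smoking ∈ conditioning set.
  P3: blocked at chain node SleepHours ∈ conditioning set.
  P4: blocked at fork node SleepHours ∈ conditioning set.
{SleepHours, Smoking} contains no descendant of Cholesterol and blocks every backdoor path.
Every element of {SleepHours, Smoking} is needed (dropping SleepHours leaves P4 open; dropping Smoking leaves P2 open), so no proper subset is valid.
Among all size-2 subsets of the eligible variables, only {SleepHours, Smoking} blocks every backdoor path, so it is the unique smallest valid adjustment set.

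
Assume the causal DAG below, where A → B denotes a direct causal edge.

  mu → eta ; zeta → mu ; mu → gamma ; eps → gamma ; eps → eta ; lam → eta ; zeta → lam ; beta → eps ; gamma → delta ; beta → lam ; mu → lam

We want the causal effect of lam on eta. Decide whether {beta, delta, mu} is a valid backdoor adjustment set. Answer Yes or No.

Backdoor paths from lam to eta (paths whose first edge points into lam):
  P1: lam <- zeta -> mu -> eta
  P2: lam <- zeta -> mu -> gamma <- eps -> eta
  P3: lam <- beta -> eps -> eta
  P4: lam <- beta -> eps -> gamma <- mu -> eta
  P5: lam <- mu -> eta
  P6: lam <- mu -> gamma <- eps -> eta
Condition 1 (no descendant of lam in the set): holds — descendants of lam are {eta}; none are in {beta, delta, mu}.
Condition 2 (every backdoor path blocked by {beta, delta, mu}):
  P1: blocked at chain node mu ∈ conditioning set.
  P2: blocked at chain node mu ∈ conditioning set.
  P3: blocked at fork node beta ∈ conditioning set.
  P4: blocked at fork node beta ∈ conditioning set.
  P5: blocked at fork node mu ∈ conditioning set.
  P6: blocked at fork node mu ∈ conditioning set.
{beta, delta, mu} satisfies the backdoor criterion.

Yes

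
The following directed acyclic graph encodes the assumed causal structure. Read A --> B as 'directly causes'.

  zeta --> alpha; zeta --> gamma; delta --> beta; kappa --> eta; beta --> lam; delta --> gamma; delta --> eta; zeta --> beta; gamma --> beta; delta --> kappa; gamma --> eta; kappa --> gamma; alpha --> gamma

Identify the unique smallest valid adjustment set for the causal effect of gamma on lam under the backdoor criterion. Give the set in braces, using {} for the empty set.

{delta, zeta}

Variables eligible for adjustment (non-descendants of gamma, excluding gamma and lam): {alpha, delta, kappa, zeta}.
Backdoor paths from gamma to lam:
  P1: gamma <- delta -> beta -> lam
  P2: gamma <- zeta -> beta -> lam
  P3: gamma <- kappa <- delta -> beta -> lam
  P4: gamma <- kappa -> eta <- delta -> beta -> lam
  P5: gamma <- alpha <- zeta -> beta -> lam
The empty set is not sufficient: P1 (gamma <- delta -> beta -> lam) has no collider blocking it and no conditioned non-collider, so it is open.
Try {delta, zeta}:
  P1: blocked at fork node delta ∈ conditioning set.
  P2: blocked at fork node zeta ∈ conditioning set.
  P3: blocked at fork node delta ∈ conditioning set.
  P4: blocked at collider eta (neither it nor any descendant is in the conditioning set).
  P5: blocked at fork node zeta ∈ conditioning set.
{delta, zeta} contains no descendant of gamma and blocks every backdoor path.
Every element of {delta, zeta} is needed (dropping delta leaves P1 open; dropping zeta leaves P2 open), so no proper subset is valid.
Among all size-2 subsets of the eligible variables, only {delta, zeta} blocks every backdoor path, so it is the unique smallest valid adjustment set.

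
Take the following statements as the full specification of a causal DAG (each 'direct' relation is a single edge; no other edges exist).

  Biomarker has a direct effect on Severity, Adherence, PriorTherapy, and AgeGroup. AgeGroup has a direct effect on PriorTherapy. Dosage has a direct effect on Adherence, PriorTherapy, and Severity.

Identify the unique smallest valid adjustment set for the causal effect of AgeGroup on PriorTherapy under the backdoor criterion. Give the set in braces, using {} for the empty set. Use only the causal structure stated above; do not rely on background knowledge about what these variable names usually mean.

Variables eligible for adjustment (non-descendants of AgeGroup, excluding AgeGroup and PriorTherapy): {Adherence, Biomarker, Dosage, Severity}.
Backdoor paths from AgeGroup to PriorTherapy:
  P1: AgeGroup <- Biomarker -> Adherence <- Dosage -> PriorTherapy
  P2: AgeGroup <- Biomarker -> Severity <- Dosage -> PriorTherapy
  P3: AgeGroup <- Biomarker -> PriorTherapy
The empty set is not sufficient: P3 (AgeGroup <- Biomarker -> PriorTherapy) has no collider blocking it and no conditioned non-collider, so it is open.
Try {Biomarker}:
  P1: blocked at fork node Biomarker ∈ conditioning set.
  P2: blocked at fork node Biomarker ∈ conditioning set.
  P3: blocked at fork node Biomarker ∈ conditioning set.
{Biomarker} contains no descendant of AgeGroup and blocks every backdoor path.
No other singleton works — e.g. {Dosage} leaves P3 open — so {Biomarker} is the unique smallest valid adjustment set.

{Biomarker}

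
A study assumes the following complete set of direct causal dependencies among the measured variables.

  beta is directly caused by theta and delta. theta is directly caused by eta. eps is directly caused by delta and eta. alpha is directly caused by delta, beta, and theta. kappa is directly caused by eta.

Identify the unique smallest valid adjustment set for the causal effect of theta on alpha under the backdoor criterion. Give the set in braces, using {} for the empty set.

Variables eligible for adjustment (non-descendants of theta, excluding theta and alpha): {delta, eps, eta, kappa}.
Backdoor paths from theta to alpha:
  P1: theta <- eta -> eps <- delta -> beta -> alpha
  P2: theta <- eta -> eps <- delta -> alpha
Each backdoor path contains an unconditioned collider, so every path is already blocked with the empty conditioning set:
  P1: blocked at collider eps (neither it nor any descendant is in the conditioning set).
  P2: blocked at collider eps (neither it nor any descendant is in the conditioning set).
The empty set is therefore the unique smallest valid set.

{}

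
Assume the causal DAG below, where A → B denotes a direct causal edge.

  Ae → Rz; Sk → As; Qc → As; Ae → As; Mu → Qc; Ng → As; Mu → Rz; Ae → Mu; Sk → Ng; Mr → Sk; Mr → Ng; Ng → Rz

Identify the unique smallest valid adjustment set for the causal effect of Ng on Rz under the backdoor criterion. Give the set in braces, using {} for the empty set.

Variables eligible for adjustment (non-descendants of Ng, excluding Ng and Rz): {Ae, Mr, Mu, Qc, Sk}.
Backdoor paths from Ng to Rz:
  P1: Ng <- Mr -> Sk -> As <- Ae -> Mu -> Rz
  P2: Ng <- Mr -> Sk -> As <- Ae -> Rz
  P3: Ng <- Mr -> Sk -> As <- Qc <- Mu <- Ae -> Rz
  P4: Ng <- Mr -> Sk -> As <- Qc <- Mu -> Rz
  P5: Ng <- Sk -> As <- Ae -> Mu -> Rz
  P6: Ng <- Sk -> As <- Ae -> Rz
  P7: Ng <- Sk -> As <- Qc <- Mu <- Ae -> Rz
  P8: Ng <- Sk -> As <- Qc <- Mu -> Rz
Each backdoor path contains an unconditioned collider, so every path is already blocked with the empty conditioning set:
  P1: blocked at collider As (neither it nor any descendant is in the conditioning set).
  P2: blocked at collider As (neither it nor any descendant is in the conditioning set).
  P3: blocked at collider As (neither it nor any descendant is in the conditioning set).
  P4: blocked at collider As (neither it nor any descendant is in the conditioning set).
  P5: blocked at collider As (neither it nor any descendant is in the conditioning set).
  P6: blocked at collider As (neither it nor any descendant is in the conditioning set).
  P7: blocked at collider As (neither it nor any descendant is in the conditioning set).
  P8: blocked at collider As (neither it nor any descendant is in the conditioning set).
The empty set is therefore the unique smallest valid set.

{}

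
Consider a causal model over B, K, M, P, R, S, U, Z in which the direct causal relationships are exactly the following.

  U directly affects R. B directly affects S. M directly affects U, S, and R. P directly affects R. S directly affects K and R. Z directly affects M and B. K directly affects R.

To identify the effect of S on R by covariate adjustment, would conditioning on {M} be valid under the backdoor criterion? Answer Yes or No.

Yes

Backdoor paths from S to R (paths whose first edge points into S):
  P1: S <- B <- Z -> M -> U -> R
  P2: S <- B <- Z -> M -> R
  P3: S <- M -> U -> R
  P4: S <- M -> R
Condition 1 (no descendant of S in the set): holds — descendants of S are {K, R}; none are in {M}.
Condition 2 (every backdoor path blocked by {M}):
  P1: blocked at chain node M ∈ conditioning set.
  P2: blocked at chain node M ∈ conditioning set.
  P3: blocked at fork node M ∈ conditioning set.
  P4: blocked at fork node M ∈ conditioning set.
{M} satisfies the backdoor criterion.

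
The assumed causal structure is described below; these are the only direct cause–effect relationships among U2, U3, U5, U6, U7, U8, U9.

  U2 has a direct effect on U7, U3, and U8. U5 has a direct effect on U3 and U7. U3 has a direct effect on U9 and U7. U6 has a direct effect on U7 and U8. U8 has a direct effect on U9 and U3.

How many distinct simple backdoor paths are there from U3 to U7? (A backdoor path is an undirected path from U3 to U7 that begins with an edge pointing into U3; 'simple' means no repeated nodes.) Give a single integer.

A backdoor path from U3 to U7 is any simple undirected path whose first edge points into U3 (i.e. leaves U3 via a parent).
Parents of U3: {U2, U5, U8}.
Enumerating:
  P1: U3 <- U2 -> U8 <- U6 -> U7
  P2: U3 <- U2 -> U7
  P3: U3 <- U5 -> U7
  P4: U3 <- U8 <- U2 -> U7
  P5: U3 <- U8 <- U6 -> U7
That exhausts the simple backdoor paths. Count: 5.

5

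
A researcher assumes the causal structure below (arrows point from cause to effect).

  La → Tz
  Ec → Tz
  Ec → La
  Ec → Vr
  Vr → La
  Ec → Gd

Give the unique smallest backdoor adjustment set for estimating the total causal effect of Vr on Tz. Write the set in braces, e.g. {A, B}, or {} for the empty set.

{Ec}

Variables eligible for adjustment (non-descendants of Vr, excluding Vr and Tz): {Ec, Gd}.
Backdoor paths from Vr to Tz:
  P1: Vr <- Ec -> La -> Tz
  P2: Vr <- Ec -> Tz
The empty set is not sufficient: P1 (Vr <- Ec -> La -> Tz) has no collider blocking it and no conditioned non-collider, so it is open.
Try {Ec}:
  P1: blocked at fork node Ec ∈ conditioning set.
  P2: blocked at fork node Ec ∈ conditioning set.
{Ec} contains no descendant of Vr and blocks every backdoor path.
No other singleton works — e.g. {Gd} leaves P1 open — so {Ec} is the unique smallest valid adjustment set.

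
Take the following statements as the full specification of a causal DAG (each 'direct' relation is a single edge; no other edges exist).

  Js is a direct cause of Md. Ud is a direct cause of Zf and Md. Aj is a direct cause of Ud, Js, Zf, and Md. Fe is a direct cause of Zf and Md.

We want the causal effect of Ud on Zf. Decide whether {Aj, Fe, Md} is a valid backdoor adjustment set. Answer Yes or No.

Backdoor paths from Ud to Zf (paths whose first edge points into Ud):
  P1: Ud <- Aj -> Js -> Md <- Fe -> Zf
  P2: Ud <- Aj -> Md <- Fe -> Zf
  P3: Ud <- Aj -> Zf
Condition 1 (no descendant of Ud in the set): FAILS — Md is a descendant of Ud.
Condition 2 (every backdoor path blocked by {Aj, Fe, Md}):
  P1: blocked at fork node Aj ∈ conditioning set.
  P2: blocked at fork node Aj ∈ conditioning set.
  P3: blocked at fork node Aj ∈ conditioning set.
{Aj, Fe, Md} does not satisfy the backdoor criterion.

No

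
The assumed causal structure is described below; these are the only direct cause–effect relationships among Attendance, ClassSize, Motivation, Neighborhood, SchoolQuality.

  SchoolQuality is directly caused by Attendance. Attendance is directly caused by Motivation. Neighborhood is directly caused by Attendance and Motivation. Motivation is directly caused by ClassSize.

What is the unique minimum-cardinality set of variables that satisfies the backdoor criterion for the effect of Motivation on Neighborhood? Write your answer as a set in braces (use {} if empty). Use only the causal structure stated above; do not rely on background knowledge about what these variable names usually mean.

Variables eligible for adjustment (non-descendants of Motivation, excluding Motivation and Neighborhood): {ClassSize}.
Backdoor paths from Motivation to Neighborhood:
  (none)
With no backdoor paths the empty set already satisfies the criterion, and it is trivially minimal.

{}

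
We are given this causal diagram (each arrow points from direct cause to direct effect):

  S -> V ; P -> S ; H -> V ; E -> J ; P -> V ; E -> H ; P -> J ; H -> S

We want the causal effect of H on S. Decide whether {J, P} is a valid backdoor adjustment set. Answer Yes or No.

Yes

Backdoor paths from H to S (paths whose first edge points into H):
  P1: H <- E -> J <- P -> S
  P2: H <- E -> J <- P -> V <- S
Condition 1 (no descendant of H in the set): holds — descendants of H are {S, V}; none are in {J, P}.
Condition 2 (every backdoor path blocked by {J, P}):
  P1: blocked at fork node P ∈ conditioning set.
  P2: blocked at fork node P ∈ conditioning set.
{J, P} satisfies the backdoor criterion.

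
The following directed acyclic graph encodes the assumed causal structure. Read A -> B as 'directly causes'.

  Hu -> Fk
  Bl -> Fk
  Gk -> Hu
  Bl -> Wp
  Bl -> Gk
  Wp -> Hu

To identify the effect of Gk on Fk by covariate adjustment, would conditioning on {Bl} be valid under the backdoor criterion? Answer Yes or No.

Backdoor paths from Gk to Fk (paths whose first edge points into Gk):
  P1: Gk <- Bl -> Wp -> Hu -> Fk
  P2: Gk <- Bl -> Fk
Condition 1 (no descendant of Gk in the set): holds — descendants of Gk are {Fk, Hu}; none are in {Bl}.
Condition 2 (every backdoor path blocked by {Bl}):
  P1: blocked at fork node Bl ∈ conditioning set.
  P2: blocked at fork node Bl ∈ conditioning set.
{Bl} satisfies the backdoor criterion.

Yes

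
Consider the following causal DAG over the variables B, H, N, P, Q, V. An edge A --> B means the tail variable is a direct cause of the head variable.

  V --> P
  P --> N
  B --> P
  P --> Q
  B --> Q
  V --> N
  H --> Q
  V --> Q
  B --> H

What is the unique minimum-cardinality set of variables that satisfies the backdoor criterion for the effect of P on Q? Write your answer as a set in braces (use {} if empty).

{B, V}

Variables eligible for adjustment (non-descendants of P, excluding P and Q): {B, H, V}.
Backdoor paths from P to Q:
  P1: P <- V -> Q
  P2: P <- B -> H -> Q
  P3: P <- B -> Q
The empty set is not sufficient: P1 (P <- V -> Q) has no collider blocking it and no conditioned non-collider, so it is open.
Try {B, V}:
  P1: blocked at fork node V ∈ conditioning set.
  P2: blocked at fork node B ∈ conditioning set.
  P3: blocked at fork node B ∈ conditioning set.
{B, V} contains no descendant of P and blocks every backdoor path.
Every element of {B, V} is needed (dropping B leaves P2 open; dropping V leaves P1 open), so no proper subset is valid.
Among all size-2 subsets of the eligible variables, only {B, V} blocks every backdoor path, so it is the unique smallest valid adjustment set.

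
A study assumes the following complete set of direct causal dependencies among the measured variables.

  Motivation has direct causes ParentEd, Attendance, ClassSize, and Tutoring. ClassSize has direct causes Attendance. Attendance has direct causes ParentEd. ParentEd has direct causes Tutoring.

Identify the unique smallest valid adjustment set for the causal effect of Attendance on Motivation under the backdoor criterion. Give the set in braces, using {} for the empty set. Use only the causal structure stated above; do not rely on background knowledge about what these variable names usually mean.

{ParentEd}

Variables eligible for adjustment (non-descendants of Attendance, excluding Attendance and Motivation): {ParentEd, Tutoring}.
Backdoor paths from Attendance to Motivation:
  P1: Attendance <- ParentEd <- Tutoring -> Motivation
  P2: Attendance <- ParentEd -> Motivation
The empty set is not sufficient: P1 (Attendance <- ParentEd <- Tutoring -> Motivation) has no collider blocking it and no conditioned non-collider, so it is open.
Try {ParentEd}:
  P1: blocked at chain node ParentEd ∈ conditioning set.
  P2: blocked at fork node ParentEd ∈ conditioning set.
{ParentEd} contains no descendant of Attendance and blocks every backdoor path.
No other singleton works — e.g. {Tutoring} leaves P2 open — so {ParentEd} is the unique smallest valid adjustment set.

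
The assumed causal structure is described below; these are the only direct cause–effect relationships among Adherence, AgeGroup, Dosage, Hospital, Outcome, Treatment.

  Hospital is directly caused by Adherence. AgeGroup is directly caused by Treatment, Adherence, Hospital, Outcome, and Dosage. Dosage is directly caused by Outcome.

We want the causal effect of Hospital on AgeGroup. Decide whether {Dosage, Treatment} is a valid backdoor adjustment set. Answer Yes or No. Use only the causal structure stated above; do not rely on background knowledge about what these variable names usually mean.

Backdoor paths from Hospital to AgeGroup (paths whose first edge points into Hospital):
  P1: Hospital <- Adherence -> AgeGroup
Condition 1 (no descendant of Hospital in the set): holds — descendants of Hospital are {AgeGroup}; none are in {Dosage, Treatment}.
Condition 2 (every backdoor path blocked by {Dosage, Treatment}):
  P1: open — no interior node is in the conditioning set.
{Dosage, Treatment} does not satisfy the backdoor criterion.

No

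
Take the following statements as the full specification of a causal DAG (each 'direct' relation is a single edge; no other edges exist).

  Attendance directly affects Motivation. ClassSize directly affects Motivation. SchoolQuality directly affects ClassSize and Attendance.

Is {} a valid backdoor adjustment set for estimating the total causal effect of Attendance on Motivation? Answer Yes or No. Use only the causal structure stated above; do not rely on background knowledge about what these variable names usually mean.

Backdoor paths from Attendance to Motivation (paths whose first edge points into Attendance):
  P1: Attendance <- SchoolQuality -> ClassSize -> Motivation
Condition 1 (no descendant of Attendance in the set): holds — descendants of Attendance are {Motivation}; none are in {}.
Condition 2 (every backdoor path blocked by {}):
  P1: open — no interior node is in the conditioning set.
{} does not satisfy the backdoor criterion.

No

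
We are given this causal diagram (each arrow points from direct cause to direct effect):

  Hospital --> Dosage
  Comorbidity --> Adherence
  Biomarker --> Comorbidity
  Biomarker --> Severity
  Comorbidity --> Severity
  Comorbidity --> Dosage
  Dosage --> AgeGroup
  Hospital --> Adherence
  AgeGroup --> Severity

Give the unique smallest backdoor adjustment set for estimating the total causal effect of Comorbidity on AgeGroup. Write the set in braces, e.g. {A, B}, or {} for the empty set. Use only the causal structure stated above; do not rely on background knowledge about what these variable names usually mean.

Variables eligible for adjustment (non-descendants of Comorbidity, excluding Comorbidity and AgeGroup): {Biomarker, Hospital}.
Backdoor paths from Comorbidity to AgeGroup:
  P1: Comorbidity <- Biomarker -> Severity <- AgeGroup
Each backdoor path contains an unconditioned collider, so every path is already blocked with the empty conditioning set:
  P1: blocked at collider Severity (neither it nor any descendant is in the conditioning set).
The empty set is therefore the unique smallest valid set.

{}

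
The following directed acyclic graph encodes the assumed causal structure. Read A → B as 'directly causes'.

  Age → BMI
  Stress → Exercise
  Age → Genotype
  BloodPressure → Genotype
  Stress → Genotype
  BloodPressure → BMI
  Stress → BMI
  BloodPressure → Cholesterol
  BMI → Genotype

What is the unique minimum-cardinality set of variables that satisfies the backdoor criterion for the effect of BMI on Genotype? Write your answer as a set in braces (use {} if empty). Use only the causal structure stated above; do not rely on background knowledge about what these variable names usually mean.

Variables eligible for adjustment (non-descendants of BMI, excluding BMI and Genotype): {Age, BloodPressure, Cholesterol, Exercise, Stress}.
Backdoor paths from BMI to Genotype:
  P1: BMI <- BloodPressure -> Genotype
  P2: BMI <- Stress -> Genotype
  P3: BMI <- Age -> Genotype
The empty set is not sufficient: P1 (BMI <- BloodPressure -> Genotype) has no collider blocking it and no conditioned non-collider, so it is open.
Try {Age, BloodPressure, Stress}:
  P1: blocked at fork node BloodPressure ∈ conditioning set.
  P2: blocked at fork node Stress ∈ conditioning set.
  P3: blocked at fork node Age ∈ conditioning set.
{Age, BloodPressure, Stress} contains no descendant of BMI and blocks every backdoor path.
Every element of {Age, BloodPressure, Stress} is needed (dropping Age leaves P3 open; dropping BloodPressure leaves P1 open; dropping Stress leaves P2 open), so no proper subset is valid.
Among all size-3 subsets of the eligible variables, only {Age, BloodPressure, Stress} blocks every backdoor path, so it is the unique smallest valid adjustment set.

{Age, BloodPressure, Stress}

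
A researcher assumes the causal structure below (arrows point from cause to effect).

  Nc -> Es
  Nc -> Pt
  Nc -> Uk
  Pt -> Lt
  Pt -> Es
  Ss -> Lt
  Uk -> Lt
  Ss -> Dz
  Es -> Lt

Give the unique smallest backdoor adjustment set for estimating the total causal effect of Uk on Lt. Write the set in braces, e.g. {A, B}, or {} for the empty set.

{Nc}

Variables eligible for adjustment (non-descendants of Uk, excluding Uk and Lt): {Dz, Es, Nc, Pt, Ss}.
Backdoor paths from Uk to Lt:
  P1: Uk <- Nc -> Pt -> Es -> Lt
  P2: Uk <- Nc -> Pt -> Lt
  P3: Uk <- Nc -> Es <- Pt -> Lt
  P4: Uk <- Nc -> Es -> Lt
The empty set is not sufficient: P1 (Uk <- Nc -> Pt -> Es -> Lt) has no collider blocking it and no conditioned non-collider, so it is open.
Try {Nc}:
  P1: blocked at fork node Nc ∈ conditioning set.
  P2: blocked at fork node Nc ∈ conditioning set.
  P3: blocked at fork node Nc ∈ conditioning set.
  P4: blocked at fork node Nc ∈ conditioning set.
{Nc} contains no descendant of Uk and blocks every backdoor path.
No other singleton works — e.g. {Ss} leaves P1 open — so {Nc} is the unique smallest valid adjustment set.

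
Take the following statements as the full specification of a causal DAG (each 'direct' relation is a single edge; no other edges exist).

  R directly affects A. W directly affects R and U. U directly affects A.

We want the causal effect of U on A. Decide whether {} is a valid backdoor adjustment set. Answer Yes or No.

Backdoor paths from U to A (paths whose first edge points into U):
  P1: U <- W -> R -> A
Condition 1 (no descendant of U in the set): holds — descendants of U are {A}; none are in {}.
Condition 2 (every backdoor path blocked by {}):
  P1: open — no interior node is in the conditioning set.
{} does not satisfy the backdoor criterion.

No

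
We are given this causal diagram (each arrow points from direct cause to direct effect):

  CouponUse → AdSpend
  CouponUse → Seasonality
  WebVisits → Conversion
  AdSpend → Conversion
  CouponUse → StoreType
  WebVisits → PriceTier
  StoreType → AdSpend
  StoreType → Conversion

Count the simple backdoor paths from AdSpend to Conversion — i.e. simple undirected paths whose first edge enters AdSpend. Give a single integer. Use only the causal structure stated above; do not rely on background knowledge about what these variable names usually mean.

2

A backdoor path from AdSpend to Conversion is any simple undirected path whose first edge points into AdSpend (i.e. leaves AdSpend via a parent).
Parents of AdSpend: {CouponUse, StoreType}.
Enumerating:
  P1: AdSpend <- CouponUse -> StoreType -> Conversion
  P2: AdSpend <- StoreType -> Conversion
That exhausts the simple backdoor paths. Count: 2.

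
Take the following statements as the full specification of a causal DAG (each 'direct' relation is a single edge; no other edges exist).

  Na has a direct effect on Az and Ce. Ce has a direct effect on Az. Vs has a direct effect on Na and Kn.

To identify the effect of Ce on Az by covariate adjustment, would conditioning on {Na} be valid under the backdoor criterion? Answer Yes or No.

Yes

Backdoor paths from Ce to Az (paths whose first edge points into Ce):
  P1: Ce <- Na -> Az
Condition 1 (no descendant of Ce in the set): holds — descendants of Ce are {Az}; none are in {Na}.
Condition 2 (every backdoor path blocked by {Na}):
  P1: blocked at fork node Na ∈ conditioning set.
{Na} satisfies the backdoor criterion.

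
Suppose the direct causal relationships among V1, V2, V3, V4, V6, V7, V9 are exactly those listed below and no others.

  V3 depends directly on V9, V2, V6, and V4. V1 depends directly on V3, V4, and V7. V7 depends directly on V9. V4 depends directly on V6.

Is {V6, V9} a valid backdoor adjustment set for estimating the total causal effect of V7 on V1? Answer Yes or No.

Yes

Backdoor paths from V7 to V1 (paths whose first edge points into V7):
  P1: V7 <- V9 -> V3 <- V6 -> V4 -> V1
  P2: V7 <- V9 -> V3 <- V4 -> V1
  P3: V7 <- V9 -> V3 -> V1
Condition 1 (no descendant of V7 in the set): holds — descendants of V7 are {V1}; none are in {V6, V9}.
Condition 2 (every backdoor path blocked by {V6, V9}):
  P1: blocked at fork node V9 ∈ conditioning set.
  P2: blocked at fork node V9 ∈ conditioning set.
  P3: blocked at fork node V9 ∈ conditioning set.
{V6, V9} satisfies the backdoor criterion.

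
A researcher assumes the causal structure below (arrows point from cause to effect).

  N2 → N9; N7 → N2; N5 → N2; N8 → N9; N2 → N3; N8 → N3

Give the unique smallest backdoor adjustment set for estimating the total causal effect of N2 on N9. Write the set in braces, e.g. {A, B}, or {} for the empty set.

Variables eligible for adjustment (non-descendants of N2, excluding N2 and N9): {N5, N7, N8}.
Backdoor paths from N2 to N9:
  (none)
With no backdoor paths the empty set already satisfies the criterion, and it is trivially minimal.

{}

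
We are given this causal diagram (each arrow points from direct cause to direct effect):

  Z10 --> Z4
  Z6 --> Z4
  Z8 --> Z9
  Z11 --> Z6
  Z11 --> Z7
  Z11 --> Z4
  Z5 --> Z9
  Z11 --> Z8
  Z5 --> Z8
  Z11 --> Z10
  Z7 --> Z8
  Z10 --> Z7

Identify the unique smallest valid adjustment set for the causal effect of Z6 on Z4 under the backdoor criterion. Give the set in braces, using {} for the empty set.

Variables eligible for adjustment (non-descendants of Z6, excluding Z6 and Z4): {Z10, Z11, Z5, Z7, Z8, Z9}.
Backdoor paths from Z6 to Z4:
  P1: Z6 <- Z11 -> Z10 -> Z4
  P2: Z6 <- Z11 -> Z7 <- Z10 -> Z4
  P3: Z6 <- Z11 -> Z8 <- Z7 <- Z10 -> Z4
  P4: Z6 <- Z11 -> Z4
The empty set is not sufficient: P1 (Z6 <- Z11 -> Z10 -> Z4) has no collider blocking it and no conditioned non-collider, so it is open.
Try {Z11}:
  P1: blocked at fork node Z11 ∈ conditioning set.
  P2: blocked at fork node Z11 ∈ conditioning set.
  P3: blocked at fork node Z11 ∈ conditioning set.
  P4: blocked at fork node Z11 ∈ conditioning set.
{Z11} contains no descendant of Z6 and blocks every backdoor path.
No other singleton works — e.g. {Z5} leaves P1 open — so {Z11} is the unique smallest valid adjustment set.

{Z11}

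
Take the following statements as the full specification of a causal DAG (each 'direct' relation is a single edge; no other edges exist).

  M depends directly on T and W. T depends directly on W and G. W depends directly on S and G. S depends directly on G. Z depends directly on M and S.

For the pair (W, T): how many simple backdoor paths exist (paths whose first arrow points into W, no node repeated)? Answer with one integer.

4

A backdoor path from W to T is any simple undirected path whose first edge points into W (i.e. leaves W via a parent).
Parents of W: {G, S}.
Enumerating:
  P1: W <- G -> S -> Z <- M <- T
  P2: W <- G -> T
  P3: W <- S <- G -> T
  P4: W <- S -> Z <- M <- T
That exhausts the simple backdoor paths. Count: 4.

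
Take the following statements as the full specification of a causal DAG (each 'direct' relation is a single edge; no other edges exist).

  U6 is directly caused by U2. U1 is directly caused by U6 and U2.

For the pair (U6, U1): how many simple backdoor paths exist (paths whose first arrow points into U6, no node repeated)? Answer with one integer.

1

A backdoor path from U6 to U1 is any simple undirected path whose first edge points into U6 (i.e. leaves U6 via a parent).
Parents of U6: {U2}.
Enumerating:
  P1: U6 <- U2 -> U1
That exhausts the simple backdoor paths. Count: 1.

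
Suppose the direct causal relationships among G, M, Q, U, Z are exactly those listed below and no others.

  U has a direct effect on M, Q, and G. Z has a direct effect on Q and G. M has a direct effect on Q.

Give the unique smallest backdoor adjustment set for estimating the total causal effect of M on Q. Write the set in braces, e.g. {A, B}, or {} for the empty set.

{U}

Variables eligible for adjustment (non-descendants of M, excluding M and Q): {G, U, Z}.
Backdoor paths from M to Q:
  P1: M <- U -> G <- Z -> Q
  P2: M <- U -> Q
The empty set is not sufficient: P2 (M <- U -> Q) has no collider blocking it and no conditioned non-collider, so it is open.
Try {U}:
  P1: blocked at fork node U ∈ conditioning set.
  P2: blocked at fork node U ∈ conditioning set.
{U} contains no descendant of M and blocks every backdoor path.
No other singleton works — e.g. {Z} leaves P2 open — so {U} is the unique smallest valid adjustment set.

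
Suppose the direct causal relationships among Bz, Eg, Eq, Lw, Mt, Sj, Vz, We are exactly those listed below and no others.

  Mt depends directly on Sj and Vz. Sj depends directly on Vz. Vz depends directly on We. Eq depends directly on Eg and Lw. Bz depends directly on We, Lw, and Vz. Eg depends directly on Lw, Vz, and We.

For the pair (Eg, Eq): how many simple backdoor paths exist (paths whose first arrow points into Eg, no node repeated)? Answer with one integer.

A backdoor path from Eg to Eq is any simple undirected path whose first edge points into Eg (i.e. leaves Eg via a parent).
Parents of Eg: {Lw, Vz, We}.
Enumerating:
  P1: Eg <- We -> Vz -> Bz <- Lw -> Eq
  P2: Eg <- We -> Bz <- Lw -> Eq
  P3: Eg <- Vz <- We -> Bz <- Lw -> Eq
  P4: Eg <- Vz -> Bz <- Lw -> Eq
  P5: Eg <- Lw -> Eq
That exhausts the simple backdoor paths. Count: 5.

5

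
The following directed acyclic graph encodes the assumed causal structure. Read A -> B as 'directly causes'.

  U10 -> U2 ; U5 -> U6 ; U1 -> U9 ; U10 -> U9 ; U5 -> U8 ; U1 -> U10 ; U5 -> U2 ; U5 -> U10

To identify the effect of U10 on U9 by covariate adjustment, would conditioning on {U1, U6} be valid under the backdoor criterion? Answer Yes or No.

Yes

Backdoor paths from U10 to U9 (paths whose first edge points into U10):
  P1: U10 <- U1 -> U9
Condition 1 (no descendant of U10 in the set): holds — descendants of U10 are {U2, U9}; none are in {U1, U6}.
Condition 2 (every backdoor path blocked by {U1, U6}):
  P1: blocked at fork node U1 ∈ conditioning set.
{U1, U6} satisfies the backdoor criterion.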